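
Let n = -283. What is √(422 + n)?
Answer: √139 ≈ 11.790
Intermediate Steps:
√(422 + n) = √(422 - 283) = √139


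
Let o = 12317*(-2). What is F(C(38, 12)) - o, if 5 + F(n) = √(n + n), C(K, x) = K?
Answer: 24629 + 2*√19 ≈ 24638.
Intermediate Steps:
o = -24634
F(n) = -5 + √2*√n (F(n) = -5 + √(n + n) = -5 + √(2*n) = -5 + √2*√n)
F(C(38, 12)) - o = (-5 + √2*√38) - 1*(-24634) = (-5 + 2*√19) + 24634 = 24629 + 2*√19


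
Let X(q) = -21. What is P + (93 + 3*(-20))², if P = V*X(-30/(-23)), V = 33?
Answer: 396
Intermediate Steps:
P = -693 (P = 33*(-21) = -693)
P + (93 + 3*(-20))² = -693 + (93 + 3*(-20))² = -693 + (93 - 60)² = -693 + 33² = -693 + 1089 = 396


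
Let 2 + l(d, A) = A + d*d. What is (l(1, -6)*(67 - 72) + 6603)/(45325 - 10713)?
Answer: 3319/17306 ≈ 0.19178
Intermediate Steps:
l(d, A) = -2 + A + d² (l(d, A) = -2 + (A + d*d) = -2 + (A + d²) = -2 + A + d²)
(l(1, -6)*(67 - 72) + 6603)/(45325 - 10713) = ((-2 - 6 + 1²)*(67 - 72) + 6603)/(45325 - 10713) = ((-2 - 6 + 1)*(-5) + 6603)/34612 = (-7*(-5) + 6603)*(1/34612) = (35 + 6603)*(1/34612) = 6638*(1/34612) = 3319/17306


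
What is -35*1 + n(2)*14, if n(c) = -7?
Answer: -133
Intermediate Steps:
-35*1 + n(2)*14 = -35*1 - 7*14 = -35 - 98 = -133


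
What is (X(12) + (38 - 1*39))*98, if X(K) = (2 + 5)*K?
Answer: 8134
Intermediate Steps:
X(K) = 7*K
(X(12) + (38 - 1*39))*98 = (7*12 + (38 - 1*39))*98 = (84 + (38 - 39))*98 = (84 - 1)*98 = 83*98 = 8134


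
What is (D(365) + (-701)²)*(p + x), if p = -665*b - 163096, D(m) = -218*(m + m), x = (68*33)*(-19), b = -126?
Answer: -40516570862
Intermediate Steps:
x = -42636 (x = 2244*(-19) = -42636)
D(m) = -436*m
p = -79306 (p = -665*(-126) - 163096 = 83790 - 163096 = -79306)
(D(365) + (-701)²)*(p + x) = (-436*365 + (-701)²)*(-79306 - 42636) = (-159140 + 491401)*(-121942) = 332261*(-121942) = -40516570862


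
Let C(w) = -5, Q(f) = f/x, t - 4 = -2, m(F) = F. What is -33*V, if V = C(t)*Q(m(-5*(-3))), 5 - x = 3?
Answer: 2475/2 ≈ 1237.5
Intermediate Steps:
x = 2 (x = 5 - 1*3 = 5 - 3 = 2)
t = 2 (t = 4 - 2 = 2)
Q(f) = f/2
V = -75/2 (V = -5*(-5*(-3))/2 = -5*15/2 = -75/2 ≈ -37.500)
-33*V = -33*(-75/2) = 2475/2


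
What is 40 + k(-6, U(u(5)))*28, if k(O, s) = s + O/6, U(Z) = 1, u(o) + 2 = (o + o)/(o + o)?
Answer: 40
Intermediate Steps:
u(o) = -1 (u(o) = -2 + (o + o)/(o + o) = -2 + (2*o)/((2*o)) = -2 + (2*o)*(1/(2*o)) = -2 + 1 = -1)
k(O, s) = s + O/6 (k(O, s) = s + O*(⅙) = s + O/6)
40 + k(-6, U(u(5)))*28 = 40 + (1 + (⅙)*(-6))*28 = 40 + (1 - 1)*28 = 40 + 0*28 = 40 + 0 = 40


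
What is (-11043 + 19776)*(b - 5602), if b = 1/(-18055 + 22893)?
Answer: -5772827175/118 ≈ -4.8922e+7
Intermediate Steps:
b = 1/4838 ≈ 0.00020670
(-11043 + 19776)*(b - 5602) = (-11043 + 19776)*(1/4838 - 5602) = 8733*(-27102475/4838) = -5772827175/118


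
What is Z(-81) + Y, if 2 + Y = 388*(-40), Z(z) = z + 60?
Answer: -15543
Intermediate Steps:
Z(z) = 60 + z
Y = -15522 (Y = -2 + 388*(-40) = -2 - 15520 = -15522)
Z(-81) + Y = (60 - 81) - 15522 = -21 - 15522 = -15543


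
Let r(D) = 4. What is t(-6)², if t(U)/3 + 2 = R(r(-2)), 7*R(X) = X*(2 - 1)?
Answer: 900/49 ≈ 18.367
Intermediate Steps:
R(X) = X/7 (R(X) = (X*(2 - 1))/7 = (X*1)/7 = X/7)
t(U) = -30/7 (t(U) = -6 + 3*((⅐)*4) = -6 + 3*(4/7) = -6 + 12/7 = -30/7)
t(-6)² = (-30/7)² = 900/49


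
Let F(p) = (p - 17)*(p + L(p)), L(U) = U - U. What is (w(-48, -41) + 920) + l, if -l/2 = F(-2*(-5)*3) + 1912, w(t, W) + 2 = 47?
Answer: -3639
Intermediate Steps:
L(U) = 0
w(t, W) = 45 (w(t, W) = -2 + 47 = 45)
F(p) = p*(-17 + p) (F(p) = (p - 17)*(p + 0) = (-17 + p)*p = p*(-17 + p))
l = -4604 (l = -2*((-2*(-5)*3)*(-17 - 2*(-5)*3) + 1912) = -2*((10*3)*(-17 + 10*3) + 1912) = -2*(30*(-17 + 30) + 1912) = -2*(30*13 + 1912) = -2*(390 + 1912) = -2*2302 = -4604)
(w(-48, -41) + 920) + l = (45 + 920) - 4604 = 965 - 4604 = -3639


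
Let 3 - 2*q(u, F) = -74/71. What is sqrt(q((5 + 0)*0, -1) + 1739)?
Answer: 5*sqrt(1404238)/142 ≈ 41.726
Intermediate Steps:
q(u, F) = 287/142 (q(u, F) = 3/2 - (-37)/71 = 3/2 - 1/2*(-74/71) = 3/2 + 37/71 = 287/142)
sqrt(q((5 + 0)*0, -1) + 1739) = sqrt(287/142 + 1739) = sqrt(247225/142) = 5*sqrt(1404238)/142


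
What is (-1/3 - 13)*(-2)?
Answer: 80/3 ≈ 26.667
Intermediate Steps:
(-1/3 - 13)*(-2) = (-1*⅓ - 13)*(-2) = (-⅓ - 13)*(-2) = -40/3*(-2) = 80/3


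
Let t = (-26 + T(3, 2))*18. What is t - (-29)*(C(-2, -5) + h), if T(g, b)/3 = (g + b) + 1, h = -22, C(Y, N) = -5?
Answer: -927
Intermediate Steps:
T(g, b) = 3 + 3*b + 3*g (T(g, b) = 3*((g + b) + 1) = 3*((b + g) + 1) = 3*(1 + b + g) = 3 + 3*b + 3*g)
t = -144 (t = (-26 + (3 + 3*2 + 3*3))*18 = (-26 + (3 + 6 + 9))*18 = (-26 + 18)*18 = -8*18 = -144)
t - (-29)*(C(-2, -5) + h) = -144 - (-29)*(-5 - 22) = -144 - (-29)*(-27) = -144 - 1*783 = -144 - 783 = -927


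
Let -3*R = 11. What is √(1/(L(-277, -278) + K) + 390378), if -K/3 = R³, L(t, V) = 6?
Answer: √748832851515/1385 ≈ 624.80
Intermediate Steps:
R = -11/3 (R = -⅓*11 = -11/3 ≈ -3.6667)
K = 1331/9 (K = -3*(-11/3)³ = -3*(-1331/27) = 1331/9 ≈ 147.89)
√(1/(L(-277, -278) + K) + 390378) = √(1/(6 + 1331/9) + 390378) = √(1/(1385/9) + 390378) = √(9/1385 + 390378) = √(540673539/1385) = √748832851515/1385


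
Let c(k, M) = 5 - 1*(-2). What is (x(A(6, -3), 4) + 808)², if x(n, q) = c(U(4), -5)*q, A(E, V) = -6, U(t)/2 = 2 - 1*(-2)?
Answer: 698896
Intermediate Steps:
U(t) = 8 (U(t) = 2*(2 - 1*(-2)) = 2*(2 + 2) = 2*4 = 8)
c(k, M) = 7 (c(k, M) = 5 + 2 = 7)
x(n, q) = 7*q
(x(A(6, -3), 4) + 808)² = (7*4 + 808)² = (28 + 808)² = 836² = 698896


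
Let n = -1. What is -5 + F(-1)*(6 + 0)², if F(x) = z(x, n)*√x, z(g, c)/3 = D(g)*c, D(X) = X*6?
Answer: -5 + 648*I ≈ -5.0 + 648.0*I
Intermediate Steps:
D(X) = 6*X
z(g, c) = 18*c*g (z(g, c) = 3*((6*g)*c) = 3*(6*c*g) = 18*c*g)
F(x) = -18*x^(3/2) (F(x) = (18*(-1)*x)*√x = (-18*x)*√x = -18*x^(3/2))
-5 + F(-1)*(6 + 0)² = -5 + (-(-18)*I)*(6 + 0)² = -5 - (-18)*I*6² = -5 + (18*I)*36 = -5 + 648*I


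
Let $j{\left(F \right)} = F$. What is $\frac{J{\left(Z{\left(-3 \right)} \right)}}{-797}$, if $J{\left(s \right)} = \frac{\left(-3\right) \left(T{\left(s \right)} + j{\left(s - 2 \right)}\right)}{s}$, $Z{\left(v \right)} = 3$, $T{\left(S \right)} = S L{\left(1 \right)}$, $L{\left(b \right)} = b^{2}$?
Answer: $\frac{4}{797} \approx 0.0050188$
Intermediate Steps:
$T{\left(S \right)} = S$ ($T{\left(S \right)} = S 1^{2} = S 1 = S$)
$J{\left(s \right)} = \frac{6 - 6 s}{s}$ ($J{\left(s \right)} = \frac{\left(-3\right) \left(s + \left(s - 2\right)\right)}{s} = \frac{\left(-3\right) \left(s + \left(-2 + s\right)\right)}{s} = \frac{\left(-3\right) \left(-2 + 2 s\right)}{s} = \frac{6 - 6 s}{s}$)
$\frac{J{\left(Z{\left(-3 \right)} \right)}}{-797} = \frac{-6 + \frac{6}{3}}{-797} = \left(-6 + 6 \cdot \frac{1}{3}\right) \left(- \frac{1}{797}\right) = \left(-6 + 2\right) \left(- \frac{1}{797}\right) = \left(-4\right) \left(- \frac{1}{797}\right) = \frac{4}{797}$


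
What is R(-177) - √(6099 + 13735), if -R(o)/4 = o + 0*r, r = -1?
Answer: 708 - √19834 ≈ 567.17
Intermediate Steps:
R(o) = -4*o (R(o) = -4*(o + 0*(-1)) = -4*(o + 0) = -4*o)
R(-177) - √(6099 + 13735) = -4*(-177) - √(6099 + 13735) = 708 - √19834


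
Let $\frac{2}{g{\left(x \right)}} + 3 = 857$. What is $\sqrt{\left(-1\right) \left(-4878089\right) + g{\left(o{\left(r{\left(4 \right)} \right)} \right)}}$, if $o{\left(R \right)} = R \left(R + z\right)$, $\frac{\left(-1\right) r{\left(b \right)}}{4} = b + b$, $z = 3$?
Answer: $\frac{2 \sqrt{222354272427}}{427} \approx 2208.6$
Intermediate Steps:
$r{\left(b \right)} = - 8 b$ ($r{\left(b \right)} = - 4 \left(b + b\right) = - 4 \cdot 2 b = - 8 b$)
$o{\left(R \right)} = R \left(3 + R\right)$ ($o{\left(R \right)} = R \left(R + 3\right) = R \left(3 + R\right)$)
$g{\left(x \right)} = \frac{1}{427}$ ($g{\left(x \right)} = \frac{2}{-3 + 857} = \frac{2}{854} = 2 \cdot \frac{1}{854} = \frac{1}{427}$)
$\sqrt{\left(-1\right) \left(-4878089\right) + g{\left(o{\left(r{\left(4 \right)} \right)} \right)}} = \sqrt{\left(-1\right) \left(-4878089\right) + \frac{1}{427}} = \sqrt{4878089 + \frac{1}{427}} = \sqrt{\frac{2082944004}{427}} = \frac{2 \sqrt{222354272427}}{427}$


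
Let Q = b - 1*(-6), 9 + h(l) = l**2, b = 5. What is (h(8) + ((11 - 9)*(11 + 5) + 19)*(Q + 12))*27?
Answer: 33156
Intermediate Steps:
h(l) = -9 + l**2
Q = 11 (Q = 5 - 1*(-6) = 5 + 6 = 11)
(h(8) + ((11 - 9)*(11 + 5) + 19)*(Q + 12))*27 = ((-9 + 8**2) + ((11 - 9)*(11 + 5) + 19)*(11 + 12))*27 = ((-9 + 64) + (2*16 + 19)*23)*27 = (55 + (32 + 19)*23)*27 = (55 + 51*23)*27 = (55 + 1173)*27 = 1228*27 = 33156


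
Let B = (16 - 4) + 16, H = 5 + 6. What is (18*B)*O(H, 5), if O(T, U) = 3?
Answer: 1512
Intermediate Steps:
H = 11
B = 28 (B = 12 + 16 = 28)
(18*B)*O(H, 5) = (18*28)*3 = 504*3 = 1512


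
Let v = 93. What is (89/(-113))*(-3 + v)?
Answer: -8010/113 ≈ -70.885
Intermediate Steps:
(89/(-113))*(-3 + v) = (89/(-113))*(-3 + 93) = (89*(-1/113))*90 = -89/113*90 = -8010/113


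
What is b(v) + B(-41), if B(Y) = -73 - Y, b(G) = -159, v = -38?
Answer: -191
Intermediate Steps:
b(v) + B(-41) = -159 + (-73 - 1*(-41)) = -159 + (-73 + 41) = -159 - 32 = -191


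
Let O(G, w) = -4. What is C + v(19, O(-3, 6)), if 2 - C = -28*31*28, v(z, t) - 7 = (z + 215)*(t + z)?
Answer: 27823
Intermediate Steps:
v(z, t) = 7 + (215 + z)*(t + z) (v(z, t) = 7 + (z + 215)*(t + z) = 7 + (215 + z)*(t + z))
C = 24306 (C = 2 - (-28*31)*28 = 2 - (-868)*28 = 2 - 1*(-24304) = 2 + 24304 = 24306)
C + v(19, O(-3, 6)) = 24306 + (7 + 19**2 + 215*(-4) + 215*19 - 4*19) = 24306 + (7 + 361 - 860 + 4085 - 76) = 24306 + 3517 = 27823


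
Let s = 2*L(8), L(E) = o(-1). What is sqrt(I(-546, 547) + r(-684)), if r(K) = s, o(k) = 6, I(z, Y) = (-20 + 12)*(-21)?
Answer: 6*sqrt(5) ≈ 13.416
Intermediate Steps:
I(z, Y) = 168 (I(z, Y) = -8*(-21) = 168)
L(E) = 6
s = 12 (s = 2*6 = 12)
r(K) = 12
sqrt(I(-546, 547) + r(-684)) = sqrt(168 + 12) = sqrt(180) = 6*sqrt(5)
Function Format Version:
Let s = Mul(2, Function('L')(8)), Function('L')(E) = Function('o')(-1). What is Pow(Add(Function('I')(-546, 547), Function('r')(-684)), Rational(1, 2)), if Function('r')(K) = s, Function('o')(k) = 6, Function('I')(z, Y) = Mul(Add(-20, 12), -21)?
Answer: Mul(6, Pow(5, Rational(1, 2))) ≈ 13.416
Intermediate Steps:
Function('I')(z, Y) = 168 (Function('I')(z, Y) = Mul(-8, -21) = 168)
Function('L')(E) = 6
s = 12 (s = Mul(2, 6) = 12)
Function('r')(K) = 12
Pow(Add(Function('I')(-546, 547), Function('r')(-684)), Rational(1, 2)) = Pow(Add(168, 12), Rational(1, 2)) = Pow(180, Rational(1, 2)) = Mul(6, Pow(5, Rational(1, 2)))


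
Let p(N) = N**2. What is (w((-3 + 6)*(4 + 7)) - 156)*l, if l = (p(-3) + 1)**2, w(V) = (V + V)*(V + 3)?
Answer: 222000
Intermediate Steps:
w(V) = 2*V*(3 + V) (w(V) = (2*V)*(3 + V) = 2*V*(3 + V))
l = 100 (l = ((-3)**2 + 1)**2 = (9 + 1)**2 = 10**2 = 100)
(w((-3 + 6)*(4 + 7)) - 156)*l = (2*((-3 + 6)*(4 + 7))*(3 + (-3 + 6)*(4 + 7)) - 156)*100 = (2*(3*11)*(3 + 3*11) - 156)*100 = (2*33*(3 + 33) - 156)*100 = (2*33*36 - 156)*100 = (2376 - 156)*100 = 2220*100 = 222000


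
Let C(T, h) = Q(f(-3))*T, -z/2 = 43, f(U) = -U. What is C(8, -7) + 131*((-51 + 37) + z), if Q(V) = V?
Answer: -13076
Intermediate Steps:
z = -86 (z = -2*43 = -86)
C(T, h) = 3*T (C(T, h) = (-1*(-3))*T = 3*T)
C(8, -7) + 131*((-51 + 37) + z) = 3*8 + 131*((-51 + 37) - 86) = 24 + 131*(-14 - 86) = 24 + 131*(-100) = 24 - 13100 = -13076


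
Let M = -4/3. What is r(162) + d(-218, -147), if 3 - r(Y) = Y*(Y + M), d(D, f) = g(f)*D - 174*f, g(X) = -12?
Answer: 2169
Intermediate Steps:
d(D, f) = -174*f - 12*D (d(D, f) = -12*D - 174*f = -174*f - 12*D)
M = -4/3 (M = -4*1/3 = -4/3 ≈ -1.3333)
r(Y) = 3 - Y*(-4/3 + Y) (r(Y) = 3 - Y*(Y - 4/3) = 3 - Y*(-4/3 + Y))
r(162) + d(-218, -147) = (3 - 1*162**2 + (4/3)*162) + (-174*(-147) - 12*(-218)) = (3 - 1*26244 + 216) + (25578 + 2616) = (3 - 26244 + 216) + 28194 = -26025 + 28194 = 2169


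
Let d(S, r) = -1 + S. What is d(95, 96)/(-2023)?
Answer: -94/2023 ≈ -0.046466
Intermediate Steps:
d(95, 96)/(-2023) = (-1 + 95)/(-2023) = 94*(-1/2023) = -94/2023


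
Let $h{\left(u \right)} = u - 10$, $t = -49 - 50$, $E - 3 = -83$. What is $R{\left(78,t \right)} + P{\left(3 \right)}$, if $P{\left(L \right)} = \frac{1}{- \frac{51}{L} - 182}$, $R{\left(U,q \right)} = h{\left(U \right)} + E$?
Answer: $- \frac{2389}{199} \approx -12.005$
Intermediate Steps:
$E = -80$ ($E = 3 - 83 = -80$)
$t = -99$
$h{\left(u \right)} = -10 + u$
$R{\left(U,q \right)} = -90 + U$ ($R{\left(U,q \right)} = \left(-10 + U\right) - 80 = -90 + U$)
$P{\left(L \right)} = \frac{1}{-182 - \frac{51}{L}}$
$R{\left(78,t \right)} + P{\left(3 \right)} = \left(-90 + 78\right) - \frac{3}{51 + 182 \cdot 3} = -12 - \frac{3}{51 + 546} = -12 - \frac{3}{597} = -12 - 3 \cdot \frac{1}{597} = -12 - \frac{1}{199} = - \frac{2389}{199}$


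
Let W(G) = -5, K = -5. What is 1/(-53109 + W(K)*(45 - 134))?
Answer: -1/52664 ≈ -1.8988e-5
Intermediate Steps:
1/(-53109 + W(K)*(45 - 134)) = 1/(-53109 - 5*(45 - 134)) = 1/(-53109 - 5*(-89)) = 1/(-53109 + 445) = 1/(-52664) = -1/52664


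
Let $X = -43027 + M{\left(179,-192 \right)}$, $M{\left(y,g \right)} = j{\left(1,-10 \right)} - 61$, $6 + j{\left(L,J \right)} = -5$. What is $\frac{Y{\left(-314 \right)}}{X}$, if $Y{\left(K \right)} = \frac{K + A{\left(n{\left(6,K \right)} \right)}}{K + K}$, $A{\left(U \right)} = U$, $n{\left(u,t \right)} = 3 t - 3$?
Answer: $- \frac{1259}{27066172} \approx -4.6516 \cdot 10^{-5}$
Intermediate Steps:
$n{\left(u,t \right)} = -3 + 3 t$
$j{\left(L,J \right)} = -11$ ($j{\left(L,J \right)} = -6 - 5 = -11$)
$M{\left(y,g \right)} = -72$ ($M{\left(y,g \right)} = -11 - 61 = -72$)
$X = -43099$ ($X = -43027 - 72 = -43099$)
$Y{\left(K \right)} = \frac{-3 + 4 K}{2 K}$ ($Y{\left(K \right)} = \frac{K + \left(-3 + 3 K\right)}{K + K} = \frac{-3 + 4 K}{2 K}$)
$\frac{Y{\left(-314 \right)}}{X} = \frac{2 - \frac{3}{2 \left(-314\right)}}{-43099} = \left(2 - - \frac{3}{628}\right) \left(- \frac{1}{43099}\right) = \left(2 + \frac{3}{628}\right) \left(- \frac{1}{43099}\right) = \frac{1259}{628} \left(- \frac{1}{43099}\right) = - \frac{1259}{27066172}$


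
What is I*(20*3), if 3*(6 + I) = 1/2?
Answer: -350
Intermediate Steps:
I = -35/6 (I = -6 + (1/3)/2 = -6 + (1/3)*(1/2) = -6 + 1/6 = -35/6 ≈ -5.8333)
I*(20*3) = -350*3/3 = -35/6*60 = -350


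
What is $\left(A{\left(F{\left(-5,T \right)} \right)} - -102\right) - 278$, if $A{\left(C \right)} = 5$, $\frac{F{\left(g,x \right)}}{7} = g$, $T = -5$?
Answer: $-171$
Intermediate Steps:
$F{\left(g,x \right)} = 7 g$
$\left(A{\left(F{\left(-5,T \right)} \right)} - -102\right) - 278 = \left(5 - -102\right) - 278 = \left(5 + 102\right) - 278 = 107 - 278 = -171$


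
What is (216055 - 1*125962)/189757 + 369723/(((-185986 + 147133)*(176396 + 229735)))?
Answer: 473848008087596/998084358362817 ≈ 0.47476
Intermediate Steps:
(216055 - 1*125962)/189757 + 369723/(((-185986 + 147133)*(176396 + 229735))) = (216055 - 125962)*(1/189757) + 369723/((-38853*406131)) = 90093*(1/189757) + 369723/(-15779407743) = 90093/189757 + 369723*(-1/15779407743) = 90093/189757 - 123241/5259802581 = 473848008087596/998084358362817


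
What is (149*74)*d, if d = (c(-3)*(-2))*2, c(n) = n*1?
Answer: 132312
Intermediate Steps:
c(n) = n
d = 12 (d = -3*(-2)*2 = 6*2 = 12)
(149*74)*d = (149*74)*12 = 11026*12 = 132312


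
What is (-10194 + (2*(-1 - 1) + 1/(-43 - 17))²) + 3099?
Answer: -25483919/3600 ≈ -7078.9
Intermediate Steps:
(-10194 + (2*(-1 - 1) + 1/(-43 - 17))²) + 3099 = (-10194 + (2*(-2) + 1/(-60))²) + 3099 = (-10194 + (-4 - 1/60)²) + 3099 = (-10194 + (-241/60)²) + 3099 = (-10194 + 58081/3600) + 3099 = -36640319/3600 + 3099 = -25483919/3600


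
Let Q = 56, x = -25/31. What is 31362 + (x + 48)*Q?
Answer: 1054150/31 ≈ 34005.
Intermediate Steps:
x = -25/31 (x = -25*1/31 = -25/31 ≈ -0.80645)
31362 + (x + 48)*Q = 31362 + (-25/31 + 48)*56 = 31362 + (1463/31)*56 = 31362 + 81928/31 = 1054150/31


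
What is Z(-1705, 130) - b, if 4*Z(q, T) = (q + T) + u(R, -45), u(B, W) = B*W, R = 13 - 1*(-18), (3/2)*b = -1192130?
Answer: 4764065/6 ≈ 7.9401e+5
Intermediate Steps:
b = -2384260/3 (b = (⅔)*(-1192130) = -2384260/3 ≈ -7.9475e+5)
R = 31 (R = 13 + 18 = 31)
Z(q, T) = -1395/4 + T/4 + q/4 (Z(q, T) = ((q + T) + 31*(-45))/4 = ((T + q) - 1395)/4 = (-1395 + T + q)/4 = -1395/4 + T/4 + q/4)
Z(-1705, 130) - b = (-1395/4 + (¼)*130 + (¼)*(-1705)) - 1*(-2384260/3) = (-1395/4 + 65/2 - 1705/4) + 2384260/3 = -1485/2 + 2384260/3 = 4764065/6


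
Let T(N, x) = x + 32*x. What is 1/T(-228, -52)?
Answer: -1/1716 ≈ -0.00058275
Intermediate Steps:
T(N, x) = 33*x
1/T(-228, -52) = 1/(33*(-52)) = 1/(-1716) = -1/1716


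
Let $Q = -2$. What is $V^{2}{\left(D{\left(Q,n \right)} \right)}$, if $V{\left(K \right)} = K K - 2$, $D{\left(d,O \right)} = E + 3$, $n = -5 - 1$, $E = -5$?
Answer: $4$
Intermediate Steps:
$n = -6$
$D{\left(d,O \right)} = -2$ ($D{\left(d,O \right)} = -5 + 3 = -2$)
$V{\left(K \right)} = -2 + K^{2}$ ($V{\left(K \right)} = K^{2} - 2 = -2 + K^{2}$)
$V^{2}{\left(D{\left(Q,n \right)} \right)} = \left(-2 + \left(-2\right)^{2}\right)^{2} = \left(-2 + 4\right)^{2} = 2^{2} = 4$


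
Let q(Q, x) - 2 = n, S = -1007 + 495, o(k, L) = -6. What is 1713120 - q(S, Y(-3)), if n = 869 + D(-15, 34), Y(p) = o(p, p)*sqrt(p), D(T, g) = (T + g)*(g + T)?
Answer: 1711888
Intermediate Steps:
D(T, g) = (T + g)**2 (D(T, g) = (T + g)*(T + g) = (T + g)**2)
Y(p) = -6*sqrt(p)
S = -512
n = 1230 (n = 869 + (-15 + 34)**2 = 869 + 19**2 = 869 + 361 = 1230)
q(Q, x) = 1232 (q(Q, x) = 2 + 1230 = 1232)
1713120 - q(S, Y(-3)) = 1713120 - 1*1232 = 1713120 - 1232 = 1711888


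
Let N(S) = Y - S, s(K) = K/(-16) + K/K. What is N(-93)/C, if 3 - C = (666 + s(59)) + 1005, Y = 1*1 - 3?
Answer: -1456/26645 ≈ -0.054644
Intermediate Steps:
Y = -2 (Y = 1 - 3 = -2)
s(K) = 1 - K/16 (s(K) = K*(-1/16) + 1 = -K/16 + 1 = 1 - K/16)
N(S) = -2 - S
C = -26645/16 (C = 3 - ((666 + (1 - 1/16*59)) + 1005) = 3 - ((666 + (1 - 59/16)) + 1005) = 3 - ((666 - 43/16) + 1005) = 3 - (10613/16 + 1005) = 3 - 1*26693/16 = 3 - 26693/16 = -26645/16 ≈ -1665.3)
N(-93)/C = (-2 - 1*(-93))/(-26645/16) = (-2 + 93)*(-16/26645) = 91*(-16/26645) = -1456/26645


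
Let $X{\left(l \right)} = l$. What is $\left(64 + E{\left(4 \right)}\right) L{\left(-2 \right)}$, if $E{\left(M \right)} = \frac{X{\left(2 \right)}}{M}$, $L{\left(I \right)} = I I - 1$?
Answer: $\frac{387}{2} \approx 193.5$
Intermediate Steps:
$L{\left(I \right)} = -1 + I^{2}$ ($L{\left(I \right)} = I^{2} - 1 = -1 + I^{2}$)
$E{\left(M \right)} = \frac{2}{M}$
$\left(64 + E{\left(4 \right)}\right) L{\left(-2 \right)} = \left(64 + \frac{2}{4}\right) \left(-1 + \left(-2\right)^{2}\right) = \left(64 + 2 \cdot \frac{1}{4}\right) \left(-1 + 4\right) = \left(64 + \frac{1}{2}\right) 3 = \frac{129}{2} \cdot 3 = \frac{387}{2}$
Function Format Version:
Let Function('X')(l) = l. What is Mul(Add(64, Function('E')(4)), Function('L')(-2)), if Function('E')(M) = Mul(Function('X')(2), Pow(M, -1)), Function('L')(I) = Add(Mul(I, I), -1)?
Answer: Rational(387, 2) ≈ 193.50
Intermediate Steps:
Function('L')(I) = Add(-1, Pow(I, 2)) (Function('L')(I) = Add(Pow(I, 2), -1) = Add(-1, Pow(I, 2)))
Function('E')(M) = Mul(2, Pow(M, -1))
Mul(Add(64, Function('E')(4)), Function('L')(-2)) = Mul(Add(64, Mul(2, Pow(4, -1))), Add(-1, Pow(-2, 2))) = Mul(Add(64, Mul(2, Rational(1, 4))), Add(-1, 4)) = Mul(Add(64, Rational(1, 2)), 3) = Mul(Rational(129, 2), 3) = Rational(387, 2)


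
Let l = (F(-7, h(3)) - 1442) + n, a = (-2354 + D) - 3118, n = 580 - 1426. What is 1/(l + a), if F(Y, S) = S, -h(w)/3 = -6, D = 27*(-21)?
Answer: -1/8309 ≈ -0.00012035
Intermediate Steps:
D = -567
h(w) = 18 (h(w) = -3*(-6) = 18)
n = -846
a = -6039 (a = (-2354 - 567) - 3118 = -2921 - 3118 = -6039)
l = -2270 (l = (18 - 1442) - 846 = -1424 - 846 = -2270)
1/(l + a) = 1/(-2270 - 6039) = 1/(-8309) = -1/8309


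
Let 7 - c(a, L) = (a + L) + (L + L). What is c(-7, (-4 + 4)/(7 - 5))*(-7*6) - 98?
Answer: -686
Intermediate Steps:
c(a, L) = 7 - a - 3*L (c(a, L) = 7 - ((a + L) + (L + L)) = 7 - ((L + a) + 2*L) = 7 - (a + 3*L) = 7 + (-a - 3*L) = 7 - a - 3*L)
c(-7, (-4 + 4)/(7 - 5))*(-7*6) - 98 = (7 - 1*(-7) - 3*(-4 + 4)/(7 - 5))*(-7*6) - 98 = (7 + 7 - 0/2)*(-42) - 98 = (7 + 7 - 3*0)*(-42) - 98 = (7 + 7 + 0)*(-42) - 98 = 14*(-42) - 98 = -588 - 98 = -686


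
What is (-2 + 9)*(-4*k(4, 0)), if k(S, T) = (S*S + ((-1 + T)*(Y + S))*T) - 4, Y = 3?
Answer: -336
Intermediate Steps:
k(S, T) = -4 + S² + T*(-1 + T)*(3 + S) (k(S, T) = (S*S + ((-1 + T)*(3 + S))*T) - 4 = (S² + T*(-1 + T)*(3 + S)) - 4 = -4 + S² + T*(-1 + T)*(3 + S))
(-2 + 9)*(-4*k(4, 0)) = (-2 + 9)*(-4*(-4 + 4² - 3*0 + 3*0² + 4*0² - 1*4*0)) = 7*(-4*(-4 + 16 + 0 + 3*0 + 4*0 + 0)) = 7*(-4*(-4 + 16 + 0 + 0 + 0 + 0)) = 7*(-4*12) = 7*(-48) = -336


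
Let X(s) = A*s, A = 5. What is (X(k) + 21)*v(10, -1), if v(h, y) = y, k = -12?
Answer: 39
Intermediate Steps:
X(s) = 5*s
(X(k) + 21)*v(10, -1) = (5*(-12) + 21)*(-1) = (-60 + 21)*(-1) = -39*(-1) = 39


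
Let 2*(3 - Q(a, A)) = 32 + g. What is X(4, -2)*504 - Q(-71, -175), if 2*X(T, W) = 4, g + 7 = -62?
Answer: 1973/2 ≈ 986.50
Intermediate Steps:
g = -69 (g = -7 - 62 = -69)
X(T, W) = 2 (X(T, W) = (1/2)*4 = 2)
Q(a, A) = 43/2 (Q(a, A) = 3 - (32 - 69)/2 = 3 - 1/2*(-37) = 3 + 37/2 = 43/2)
X(4, -2)*504 - Q(-71, -175) = 2*504 - 1*43/2 = 1008 - 43/2 = 1973/2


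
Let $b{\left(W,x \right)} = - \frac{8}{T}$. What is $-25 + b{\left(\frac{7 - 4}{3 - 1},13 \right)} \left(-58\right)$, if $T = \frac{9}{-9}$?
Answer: $-489$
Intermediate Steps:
$T = -1$ ($T = 9 \left(- \frac{1}{9}\right) = -1$)
$b{\left(W,x \right)} = 8$ ($b{\left(W,x \right)} = - \frac{8}{-1} = \left(-8\right) \left(-1\right) = 8$)
$-25 + b{\left(\frac{7 - 4}{3 - 1},13 \right)} \left(-58\right) = -25 + 8 \left(-58\right) = -25 - 464 = -489$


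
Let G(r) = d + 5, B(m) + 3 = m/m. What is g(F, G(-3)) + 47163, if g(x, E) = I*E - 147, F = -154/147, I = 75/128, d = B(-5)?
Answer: 6018273/128 ≈ 47018.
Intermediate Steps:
B(m) = -2 (B(m) = -3 + m/m = -3 + 1 = -2)
d = -2
I = 75/128 (I = 75*(1/128) = 75/128 ≈ 0.58594)
G(r) = 3 (G(r) = -2 + 5 = 3)
F = -22/21 (F = -154*1/147 = -22/21 ≈ -1.0476)
g(x, E) = -147 + 75*E/128 (g(x, E) = 75*E/128 - 147 = -147 + 75*E/128)
g(F, G(-3)) + 47163 = (-147 + (75/128)*3) + 47163 = (-147 + 225/128) + 47163 = -18591/128 + 47163 = 6018273/128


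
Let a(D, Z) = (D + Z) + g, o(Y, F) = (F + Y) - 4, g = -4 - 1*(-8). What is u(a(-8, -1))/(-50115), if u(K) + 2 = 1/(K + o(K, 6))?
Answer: 17/400920 ≈ 4.2402e-5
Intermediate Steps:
g = 4 (g = -4 + 8 = 4)
o(Y, F) = -4 + F + Y
a(D, Z) = 4 + D + Z (a(D, Z) = (D + Z) + 4 = 4 + D + Z)
u(K) = -2 + 1/(2 + 2*K) (u(K) = -2 + 1/(K + (-4 + 6 + K)) = -2 + 1/(K + (2 + K)) = -2 + 1/(2 + 2*K))
u(a(-8, -1))/(-50115) = ((-3 - 4*(4 - 8 - 1))/(2*(1 + (4 - 8 - 1))))/(-50115) = ((-3 - 4*(-5))/(2*(1 - 5)))*(-1/50115) = ((½)*(-3 + 20)/(-4))*(-1/50115) = ((½)*(-¼)*17)*(-1/50115) = -17/8*(-1/50115) = 17/400920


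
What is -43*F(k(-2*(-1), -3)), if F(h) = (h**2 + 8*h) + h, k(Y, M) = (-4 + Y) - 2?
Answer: 860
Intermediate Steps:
k(Y, M) = -6 + Y
F(h) = h**2 + 9*h
-43*F(k(-2*(-1), -3)) = -43*(-6 - 2*(-1))*(9 + (-6 - 2*(-1))) = -43*(-6 + 2)*(9 + (-6 + 2)) = -(-172)*(9 - 4) = -(-172)*5 = -43*(-20) = 860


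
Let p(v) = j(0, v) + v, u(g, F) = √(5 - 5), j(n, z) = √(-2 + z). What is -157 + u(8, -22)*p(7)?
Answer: -157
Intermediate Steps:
u(g, F) = 0 (u(g, F) = √0 = 0)
p(v) = v + √(-2 + v) (p(v) = √(-2 + v) + v = v + √(-2 + v))
-157 + u(8, -22)*p(7) = -157 + 0*(7 + √(-2 + 7)) = -157 + 0*(7 + √5) = -157 + 0 = -157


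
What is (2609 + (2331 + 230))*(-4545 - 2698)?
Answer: -37446310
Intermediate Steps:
(2609 + (2331 + 230))*(-4545 - 2698) = (2609 + 2561)*(-7243) = 5170*(-7243) = -37446310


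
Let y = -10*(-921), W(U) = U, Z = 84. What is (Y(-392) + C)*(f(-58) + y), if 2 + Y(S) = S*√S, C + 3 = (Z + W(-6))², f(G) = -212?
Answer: 54698842 - 49381024*I*√2 ≈ 5.4699e+7 - 6.9835e+7*I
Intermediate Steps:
C = 6081 (C = -3 + (84 - 6)² = -3 + 78² = -3 + 6084 = 6081)
Y(S) = -2 + S^(3/2) (Y(S) = -2 + S*√S = -2 + S^(3/2))
y = 9210
(Y(-392) + C)*(f(-58) + y) = ((-2 + (-392)^(3/2)) + 6081)*(-212 + 9210) = ((-2 - 5488*I*√2) + 6081)*8998 = (6079 - 5488*I*√2)*8998 = 54698842 - 49381024*I*√2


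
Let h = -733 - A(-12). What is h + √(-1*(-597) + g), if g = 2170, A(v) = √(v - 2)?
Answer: -733 + √2767 - I*√14 ≈ -680.4 - 3.7417*I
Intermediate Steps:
A(v) = √(-2 + v)
h = -733 - I*√14 (h = -733 - √(-2 - 12) = -733 - √(-14) = -733 - I*√14 ≈ -733.0 - 3.7417*I)
h + √(-1*(-597) + g) = (-733 - I*√14) + √(-1*(-597) + 2170) = (-733 - I*√14) + √(597 + 2170) = (-733 - I*√14) + √2767 = -733 + √2767 - I*√14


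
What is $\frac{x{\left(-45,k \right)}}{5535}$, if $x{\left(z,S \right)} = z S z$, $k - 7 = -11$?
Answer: $- \frac{60}{41} \approx -1.4634$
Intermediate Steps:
$k = -4$ ($k = 7 - 11 = -4$)
$x{\left(z,S \right)} = S z^{2}$ ($x{\left(z,S \right)} = S z z = S z^{2}$)
$\frac{x{\left(-45,k \right)}}{5535} = \frac{\left(-4\right) \left(-45\right)^{2}}{5535} = \left(-4\right) 2025 \cdot \frac{1}{5535} = \left(-8100\right) \frac{1}{5535} = - \frac{60}{41}$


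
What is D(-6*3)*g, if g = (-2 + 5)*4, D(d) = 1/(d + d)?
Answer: -⅓ ≈ -0.33333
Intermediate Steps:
D(d) = 1/(2*d)
g = 12 (g = 3*4 = 12)
D(-6*3)*g = (1/(2*((-6*3))))*12 = ((½)/(-18))*12 = ((½)*(-1/18))*12 = -1/36*12 = -⅓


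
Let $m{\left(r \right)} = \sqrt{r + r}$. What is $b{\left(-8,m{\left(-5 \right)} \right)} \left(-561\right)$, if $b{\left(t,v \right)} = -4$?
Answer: $2244$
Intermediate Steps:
$m{\left(r \right)} = \sqrt{2} \sqrt{r}$ ($m{\left(r \right)} = \sqrt{2 r} = \sqrt{2} \sqrt{r}$)
$b{\left(-8,m{\left(-5 \right)} \right)} \left(-561\right) = \left(-4\right) \left(-561\right) = 2244$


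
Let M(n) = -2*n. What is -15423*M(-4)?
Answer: -123384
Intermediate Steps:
-15423*M(-4) = -(-30846)*(-4) = -15423*8 = -123384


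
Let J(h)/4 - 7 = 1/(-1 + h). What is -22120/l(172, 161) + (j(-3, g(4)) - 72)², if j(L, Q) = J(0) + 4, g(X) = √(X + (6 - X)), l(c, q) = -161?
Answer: 47688/23 ≈ 2073.4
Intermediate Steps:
g(X) = √6
J(h) = 28 + 4/(-1 + h)
j(L, Q) = 28 (j(L, Q) = 4*(-6 + 7*0)/(-1 + 0) + 4 = 4*(-6 + 0)/(-1) + 4 = 4*(-1)*(-6) + 4 = 24 + 4 = 28)
-22120/l(172, 161) + (j(-3, g(4)) - 72)² = -22120/(-161) + (28 - 72)² = -22120*(-1/161) + (-44)² = 3160/23 + 1936 = 47688/23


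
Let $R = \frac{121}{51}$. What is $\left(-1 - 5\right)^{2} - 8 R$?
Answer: $\frac{868}{51} \approx 17.02$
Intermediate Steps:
$R = \frac{121}{51}$ ($R = 121 \cdot \frac{1}{51} = \frac{121}{51} \approx 2.3725$)
$\left(-1 - 5\right)^{2} - 8 R = \left(-1 - 5\right)^{2} - \frac{968}{51} = \left(-6\right)^{2} - \frac{968}{51} = 36 - \frac{968}{51} = \frac{868}{51}$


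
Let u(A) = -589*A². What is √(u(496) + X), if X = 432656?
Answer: 4*I*√9029423 ≈ 12020.0*I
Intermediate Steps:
√(u(496) + X) = √(-589*496² + 432656) = √(-589*246016 + 432656) = √(-144903424 + 432656) = √(-144470768) = 4*I*√9029423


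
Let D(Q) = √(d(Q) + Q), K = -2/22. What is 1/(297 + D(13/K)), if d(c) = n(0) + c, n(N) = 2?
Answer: 297/88493 - 2*I*√71/88493 ≈ 0.0033562 - 0.00019044*I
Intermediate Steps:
K = -1/11 (K = -2*1/22 = -1/11 ≈ -0.090909)
d(c) = 2 + c
D(Q) = √(2 + 2*Q) (D(Q) = √((2 + Q) + Q) = √(2 + 2*Q))
1/(297 + D(13/K)) = 1/(297 + √(2 + 2*(13/(-1/11)))) = 1/(297 + √(2 + 2*(13*(-11)))) = 1/(297 + √(2 + 2*(-143))) = 1/(297 + √(2 - 286)) = 1/(297 + √(-284)) = 1/(297 + 2*I*√71)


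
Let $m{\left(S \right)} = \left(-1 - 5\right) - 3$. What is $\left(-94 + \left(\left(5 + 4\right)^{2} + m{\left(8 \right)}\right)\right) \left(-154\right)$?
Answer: $3388$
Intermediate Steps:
$m{\left(S \right)} = -9$ ($m{\left(S \right)} = -6 - 3 = -9$)
$\left(-94 + \left(\left(5 + 4\right)^{2} + m{\left(8 \right)}\right)\right) \left(-154\right) = \left(-94 - \left(9 - \left(5 + 4\right)^{2}\right)\right) \left(-154\right) = \left(-94 - \left(9 - 9^{2}\right)\right) \left(-154\right) = \left(-94 + \left(81 - 9\right)\right) \left(-154\right) = \left(-94 + 72\right) \left(-154\right) = \left(-22\right) \left(-154\right) = 3388$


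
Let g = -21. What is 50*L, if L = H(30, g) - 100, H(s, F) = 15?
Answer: -4250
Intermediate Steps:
L = -85 (L = 15 - 100 = -85)
50*L = 50*(-85) = -4250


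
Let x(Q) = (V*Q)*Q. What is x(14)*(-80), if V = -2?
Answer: 31360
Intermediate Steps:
x(Q) = -2*Q² (x(Q) = (-2*Q)*Q = -2*Q²)
x(14)*(-80) = -2*14²*(-80) = -2*196*(-80) = -392*(-80) = 31360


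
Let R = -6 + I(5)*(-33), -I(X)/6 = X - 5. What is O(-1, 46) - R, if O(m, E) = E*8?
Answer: 374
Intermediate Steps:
I(X) = 30 - 6*X (I(X) = -6*(X - 5) = -6*(-5 + X) = 30 - 6*X)
O(m, E) = 8*E
R = -6 (R = -6 + (30 - 6*5)*(-33) = -6 + (30 - 30)*(-33) = -6 + 0*(-33) = -6 + 0 = -6)
O(-1, 46) - R = 8*46 - 1*(-6) = 368 + 6 = 374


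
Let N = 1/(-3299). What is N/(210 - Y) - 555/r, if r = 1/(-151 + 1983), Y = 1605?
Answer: -4679236279799/4602105 ≈ -1.0168e+6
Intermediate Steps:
N = -1/3299 ≈ -0.00030312
r = 1/1832 ≈ 0.00054585
N/(210 - Y) - 555/r = -1/(3299*(210 - 1*1605)) - 555/1/1832 = -1/(3299*(210 - 1605)) - 555*1832 = -1/3299/(-1395) - 1016760 = -1/3299*(-1/1395) - 1016760 = 1/4602105 - 1016760 = -4679236279799/4602105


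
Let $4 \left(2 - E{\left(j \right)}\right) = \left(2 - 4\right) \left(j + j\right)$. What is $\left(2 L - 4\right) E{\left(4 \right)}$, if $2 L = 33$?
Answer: $174$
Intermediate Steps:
$L = \frac{33}{2}$ ($L = \frac{1}{2} \cdot 33 = \frac{33}{2} \approx 16.5$)
$E{\left(j \right)} = 2 + j$ ($E{\left(j \right)} = 2 - \frac{\left(2 - 4\right) \left(j + j\right)}{4} = 2 - \frac{\left(-2\right) 2 j}{4} = 2 - \frac{\left(-4\right) j}{4} = 2 + j$)
$\left(2 L - 4\right) E{\left(4 \right)} = \left(2 \cdot \frac{33}{2} - 4\right) \left(2 + 4\right) = \left(33 - 4\right) 6 = 29 \cdot 6 = 174$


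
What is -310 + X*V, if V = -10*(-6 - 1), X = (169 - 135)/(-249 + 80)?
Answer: -54770/169 ≈ -324.08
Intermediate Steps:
X = -34/169 (X = 34/(-169) = 34*(-1/169) = -34/169 ≈ -0.20118)
V = 70 (V = -10*(-7) = 70)
-310 + X*V = -310 - 34/169*70 = -310 - 2380/169 = -54770/169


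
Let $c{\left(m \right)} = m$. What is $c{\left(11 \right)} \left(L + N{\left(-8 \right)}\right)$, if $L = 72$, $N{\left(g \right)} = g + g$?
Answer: $616$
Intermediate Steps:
$N{\left(g \right)} = 2 g$
$c{\left(11 \right)} \left(L + N{\left(-8 \right)}\right) = 11 \left(72 + 2 \left(-8\right)\right) = 11 \left(72 - 16\right) = 11 \cdot 56 = 616$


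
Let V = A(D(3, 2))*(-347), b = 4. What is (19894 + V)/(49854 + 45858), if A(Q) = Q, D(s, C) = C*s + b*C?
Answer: 1253/7976 ≈ 0.15710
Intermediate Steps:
D(s, C) = 4*C + C*s (D(s, C) = C*s + 4*C = 4*C + C*s)
V = -4858 (V = (2*(4 + 3))*(-347) = (2*7)*(-347) = 14*(-347) = -4858)
(19894 + V)/(49854 + 45858) = (19894 - 4858)/(49854 + 45858) = 15036/95712 = 15036*(1/95712) = 1253/7976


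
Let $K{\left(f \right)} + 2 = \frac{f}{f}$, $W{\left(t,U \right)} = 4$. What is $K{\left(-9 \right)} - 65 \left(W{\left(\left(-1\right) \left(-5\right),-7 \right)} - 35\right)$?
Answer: $2014$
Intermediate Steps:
$K{\left(f \right)} = -1$ ($K{\left(f \right)} = -2 + \frac{f}{f} = -2 + 1 = -1$)
$K{\left(-9 \right)} - 65 \left(W{\left(\left(-1\right) \left(-5\right),-7 \right)} - 35\right) = -1 - 65 \left(4 - 35\right) = -1 - -2015 = -1 + 2015 = 2014$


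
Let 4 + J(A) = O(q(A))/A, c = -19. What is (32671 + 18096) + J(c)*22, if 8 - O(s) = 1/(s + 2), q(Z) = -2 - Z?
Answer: 18291797/361 ≈ 50670.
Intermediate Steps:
O(s) = 8 - 1/(2 + s) (O(s) = 8 - 1/(s + 2) = 8 - 1/(2 + s))
J(A) = -4 - (-1 - 8*A)/A² (J(A) = -4 + ((15 + 8*(-2 - A))/(2 + (-2 - A)))/A = -4 + ((15 + (-16 - 8*A))/((-A)))/A = -4 + ((-1/A)*(-1 - 8*A))/A = -4 + (-(-1 - 8*A)/A)/A = -4 - (-1 - 8*A)/A²)
(32671 + 18096) + J(c)*22 = (32671 + 18096) + (-4 + (-19)⁻² + 8/(-19))*22 = 50767 + (-4 + 1/361 + 8*(-1/19))*22 = 50767 + (-4 + 1/361 - 8/19)*22 = 50767 - 1595/361*22 = 50767 - 35090/361 = 18291797/361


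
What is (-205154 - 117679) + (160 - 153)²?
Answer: -322784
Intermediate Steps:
(-205154 - 117679) + (160 - 153)² = -322833 + 7² = -322833 + 49 = -322784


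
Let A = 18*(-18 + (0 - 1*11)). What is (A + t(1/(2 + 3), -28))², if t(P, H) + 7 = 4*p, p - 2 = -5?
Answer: 292681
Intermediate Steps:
p = -3 (p = 2 - 5 = -3)
A = -522 (A = 18*(-18 + (0 - 11)) = 18*(-18 - 11) = 18*(-29) = -522)
t(P, H) = -19 (t(P, H) = -7 + 4*(-3) = -7 - 12 = -19)
(A + t(1/(2 + 3), -28))² = (-522 - 19)² = (-541)² = 292681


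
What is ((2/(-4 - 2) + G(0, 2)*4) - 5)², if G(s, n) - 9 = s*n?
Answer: 8464/9 ≈ 940.44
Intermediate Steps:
G(s, n) = 9 + n*s (G(s, n) = 9 + s*n = 9 + n*s)
((2/(-4 - 2) + G(0, 2)*4) - 5)² = ((2/(-4 - 2) + (9 + 2*0)*4) - 5)² = ((2/(-6) + (9 + 0)*4) - 5)² = ((2*(-⅙) + 9*4) - 5)² = ((-⅓ + 36) - 5)² = (107/3 - 5)² = (92/3)² = 8464/9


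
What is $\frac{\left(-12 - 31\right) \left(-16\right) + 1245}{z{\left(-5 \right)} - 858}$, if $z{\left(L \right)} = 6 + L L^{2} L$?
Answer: $- \frac{1933}{227} \approx -8.5154$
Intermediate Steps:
$z{\left(L \right)} = 6 + L^{4}$ ($z{\left(L \right)} = 6 + L^{3} L = 6 + L^{4}$)
$\frac{\left(-12 - 31\right) \left(-16\right) + 1245}{z{\left(-5 \right)} - 858} = \frac{\left(-12 - 31\right) \left(-16\right) + 1245}{\left(6 + \left(-5\right)^{4}\right) - 858} = \frac{\left(-43\right) \left(-16\right) + 1245}{\left(6 + 625\right) - 858} = \frac{688 + 1245}{631 - 858} = \frac{1933}{-227} = 1933 \left(- \frac{1}{227}\right) = - \frac{1933}{227}$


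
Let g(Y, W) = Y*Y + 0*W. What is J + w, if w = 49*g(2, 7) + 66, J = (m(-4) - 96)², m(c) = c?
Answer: 10262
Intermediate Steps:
g(Y, W) = Y² (g(Y, W) = Y² + 0 = Y²)
J = 10000 (J = (-4 - 96)² = (-100)² = 10000)
w = 262 (w = 49*2² + 66 = 49*4 + 66 = 196 + 66 = 262)
J + w = 10000 + 262 = 10262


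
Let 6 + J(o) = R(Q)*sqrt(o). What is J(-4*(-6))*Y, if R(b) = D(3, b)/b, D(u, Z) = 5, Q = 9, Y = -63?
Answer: 378 - 70*sqrt(6) ≈ 206.54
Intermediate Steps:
R(b) = 5/b
J(o) = -6 + 5*sqrt(o)/9 (J(o) = -6 + (5/9)*sqrt(o) = -6 + (5*(1/9))*sqrt(o) = -6 + 5*sqrt(o)/9)
J(-4*(-6))*Y = (-6 + 5*sqrt(-4*(-6))/9)*(-63) = (-6 + 5*sqrt(24)/9)*(-63) = (-6 + 5*(2*sqrt(6))/9)*(-63) = (-6 + 10*sqrt(6)/9)*(-63) = 378 - 70*sqrt(6)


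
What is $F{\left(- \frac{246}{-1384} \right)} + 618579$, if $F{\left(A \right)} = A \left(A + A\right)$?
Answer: $\frac{148107622257}{239432} \approx 6.1858 \cdot 10^{5}$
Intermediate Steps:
$F{\left(A \right)} = 2 A^{2}$ ($F{\left(A \right)} = A 2 A = 2 A^{2}$)
$F{\left(- \frac{246}{-1384} \right)} + 618579 = 2 \left(- \frac{246}{-1384}\right)^{2} + 618579 = 2 \left(\left(-246\right) \left(- \frac{1}{1384}\right)\right)^{2} + 618579 = 2 \left(\frac{123}{692}\right)^{2} + 618579 = 2 \cdot \frac{15129}{478864} + 618579 = \frac{15129}{239432} + 618579 = \frac{148107622257}{239432}$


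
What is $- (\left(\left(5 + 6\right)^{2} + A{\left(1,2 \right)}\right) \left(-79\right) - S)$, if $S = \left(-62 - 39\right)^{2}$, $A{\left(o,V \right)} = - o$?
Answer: $19681$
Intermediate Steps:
$S = 10201$ ($S = \left(-101\right)^{2} = 10201$)
$- (\left(\left(5 + 6\right)^{2} + A{\left(1,2 \right)}\right) \left(-79\right) - S) = - (\left(\left(5 + 6\right)^{2} - 1\right) \left(-79\right) - 10201) = - (\left(11^{2} - 1\right) \left(-79\right) - 10201) = - (\left(121 - 1\right) \left(-79\right) - 10201) = - (120 \left(-79\right) - 10201) = - (-9480 - 10201) = \left(-1\right) \left(-19681\right) = 19681$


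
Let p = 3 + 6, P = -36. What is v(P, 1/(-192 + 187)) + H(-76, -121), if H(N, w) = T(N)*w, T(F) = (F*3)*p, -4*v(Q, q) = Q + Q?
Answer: 248310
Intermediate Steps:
p = 9
v(Q, q) = -Q/2 (v(Q, q) = -(Q + Q)/4 = -Q/2)
T(F) = 27*F (T(F) = (F*3)*9 = (3*F)*9 = 27*F)
H(N, w) = 27*N*w (H(N, w) = (27*N)*w = 27*N*w)
v(P, 1/(-192 + 187)) + H(-76, -121) = -1/2*(-36) + 27*(-76)*(-121) = 18 + 248292 = 248310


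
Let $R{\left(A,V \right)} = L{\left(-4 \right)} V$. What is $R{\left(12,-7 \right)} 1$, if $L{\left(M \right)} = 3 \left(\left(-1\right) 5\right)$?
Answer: $105$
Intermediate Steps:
$L{\left(M \right)} = -15$ ($L{\left(M \right)} = 3 \left(-5\right) = -15$)
$R{\left(A,V \right)} = - 15 V$
$R{\left(12,-7 \right)} 1 = \left(-15\right) \left(-7\right) 1 = 105 \cdot 1 = 105$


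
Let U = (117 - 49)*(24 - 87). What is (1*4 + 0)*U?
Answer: -17136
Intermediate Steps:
U = -4284 (U = 68*(-63) = -4284)
(1*4 + 0)*U = (1*4 + 0)*(-4284) = (4 + 0)*(-4284) = 4*(-4284) = -17136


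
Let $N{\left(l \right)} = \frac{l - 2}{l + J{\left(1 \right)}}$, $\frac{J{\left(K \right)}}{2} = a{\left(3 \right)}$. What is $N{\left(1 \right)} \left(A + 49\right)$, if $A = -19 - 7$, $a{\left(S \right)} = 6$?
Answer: $- \frac{23}{13} \approx -1.7692$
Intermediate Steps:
$J{\left(K \right)} = 12$ ($J{\left(K \right)} = 2 \cdot 6 = 12$)
$A = -26$ ($A = -19 - 7 = -26$)
$N{\left(l \right)} = \frac{-2 + l}{12 + l}$ ($N{\left(l \right)} = \frac{l - 2}{l + 12} = \frac{-2 + l}{12 + l}$)
$N{\left(1 \right)} \left(A + 49\right) = \frac{-2 + 1}{12 + 1} \left(-26 + 49\right) = \frac{1}{13} \left(-1\right) 23 = \left(- \frac{1}{13}\right) 23 = - \frac{23}{13}$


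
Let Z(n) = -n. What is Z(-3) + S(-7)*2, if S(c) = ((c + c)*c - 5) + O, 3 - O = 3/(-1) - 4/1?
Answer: 209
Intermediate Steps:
O = 10 (O = 3 - (3/(-1) - 4/1) = 3 - (3*(-1) - 4*1) = 3 - (-3 - 4) = 3 - 1*(-7) = 3 + 7 = 10)
S(c) = 5 + 2*c² (S(c) = ((c + c)*c - 5) + 10 = ((2*c)*c - 5) + 10 = (2*c² - 5) + 10 = (-5 + 2*c²) + 10 = 5 + 2*c²)
Z(-3) + S(-7)*2 = -1*(-3) + (5 + 2*(-7)²)*2 = 3 + (5 + 2*49)*2 = 3 + (5 + 98)*2 = 3 + 103*2 = 3 + 206 = 209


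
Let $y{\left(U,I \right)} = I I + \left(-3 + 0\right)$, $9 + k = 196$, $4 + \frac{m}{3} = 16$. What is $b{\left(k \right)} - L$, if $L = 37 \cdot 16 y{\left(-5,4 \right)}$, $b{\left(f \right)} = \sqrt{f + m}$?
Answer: $-7696 + \sqrt{223} \approx -7681.1$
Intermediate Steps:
$m = 36$ ($m = -12 + 3 \cdot 16 = -12 + 48 = 36$)
$k = 187$ ($k = -9 + 196 = 187$)
$b{\left(f \right)} = \sqrt{36 + f}$ ($b{\left(f \right)} = \sqrt{f + 36} = \sqrt{36 + f}$)
$y{\left(U,I \right)} = -3 + I^{2}$ ($y{\left(U,I \right)} = I^{2} - 3 = -3 + I^{2}$)
$L = 7696$ ($L = 37 \cdot 16 \left(-3 + 4^{2}\right) = 592 \left(-3 + 16\right) = 592 \cdot 13 = 7696$)
$b{\left(k \right)} - L = \sqrt{36 + 187} - 7696 = \sqrt{223} - 7696 = -7696 + \sqrt{223}$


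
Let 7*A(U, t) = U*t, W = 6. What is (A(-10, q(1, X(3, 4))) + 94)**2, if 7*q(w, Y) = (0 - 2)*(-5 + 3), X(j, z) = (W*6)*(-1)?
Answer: 20848356/2401 ≈ 8683.2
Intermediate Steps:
X(j, z) = -36 (X(j, z) = (6*6)*(-1) = 36*(-1) = -36)
q(w, Y) = 4/7 (q(w, Y) = ((0 - 2)*(-5 + 3))/7 = (-2*(-2))/7 = (1/7)*4 = 4/7)
A(U, t) = U*t/7 (A(U, t) = (U*t)/7 = U*t/7)
(A(-10, q(1, X(3, 4))) + 94)**2 = ((1/7)*(-10)*(4/7) + 94)**2 = (-40/49 + 94)**2 = (4566/49)**2 = 20848356/2401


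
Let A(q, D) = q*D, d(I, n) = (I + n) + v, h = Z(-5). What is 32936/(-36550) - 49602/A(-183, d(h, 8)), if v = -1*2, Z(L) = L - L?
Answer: 148065781/3344325 ≈ 44.274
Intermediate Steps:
Z(L) = 0
h = 0
v = -2
d(I, n) = -2 + I + n (d(I, n) = (I + n) - 2 = -2 + I + n)
A(q, D) = D*q
32936/(-36550) - 49602/A(-183, d(h, 8)) = 32936/(-36550) - 49602*(-1/(183*(-2 + 0 + 8))) = 32936*(-1/36550) - 49602/(6*(-183)) = -16468/18275 - 49602/(-1098) = -16468/18275 - 49602*(-1/1098) = -16468/18275 + 8267/183 = 148065781/3344325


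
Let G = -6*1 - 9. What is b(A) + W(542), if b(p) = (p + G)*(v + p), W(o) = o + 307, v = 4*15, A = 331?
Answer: 124405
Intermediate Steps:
G = -15 (G = -6 - 9 = -15)
v = 60
W(o) = 307 + o
b(p) = (-15 + p)*(60 + p) (b(p) = (p - 15)*(60 + p) = (-15 + p)*(60 + p))
b(A) + W(542) = (-900 + 331**2 + 45*331) + (307 + 542) = (-900 + 109561 + 14895) + 849 = 123556 + 849 = 124405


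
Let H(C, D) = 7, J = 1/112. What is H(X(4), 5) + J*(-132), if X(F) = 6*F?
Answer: 163/28 ≈ 5.8214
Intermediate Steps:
J = 1/112 ≈ 0.0089286
H(X(4), 5) + J*(-132) = 7 + (1/112)*(-132) = 7 - 33/28 = 163/28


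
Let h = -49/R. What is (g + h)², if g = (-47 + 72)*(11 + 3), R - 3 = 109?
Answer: 31281649/256 ≈ 1.2219e+5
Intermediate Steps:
R = 112 (R = 3 + 109 = 112)
h = -7/16 (h = -49/112 = -49*1/112 = -7/16 ≈ -0.43750)
g = 350 (g = 25*14 = 350)
(g + h)² = (350 - 7/16)² = (5593/16)² = 31281649/256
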